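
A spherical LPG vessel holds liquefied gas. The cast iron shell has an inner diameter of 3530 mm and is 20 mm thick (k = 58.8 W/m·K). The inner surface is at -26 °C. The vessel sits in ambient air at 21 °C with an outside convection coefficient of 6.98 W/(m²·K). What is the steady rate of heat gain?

Spherical conduction: R = (1/r_in − 1/r_out)/(4πk) per layer; series-sum.
R_cast iron shell = (1/1.765 − 1/1.785)/(4π×58.8) = 8.591×10^-6 K/W
R_outer film = 1/(h·4πr_o²) = 1/(6.98×4π×1.785²) = 0.003578 K/W
R_total = 0.003587 K/W
Q = ΔT/R_total = 47/0.003587

Q ≈ 13100 W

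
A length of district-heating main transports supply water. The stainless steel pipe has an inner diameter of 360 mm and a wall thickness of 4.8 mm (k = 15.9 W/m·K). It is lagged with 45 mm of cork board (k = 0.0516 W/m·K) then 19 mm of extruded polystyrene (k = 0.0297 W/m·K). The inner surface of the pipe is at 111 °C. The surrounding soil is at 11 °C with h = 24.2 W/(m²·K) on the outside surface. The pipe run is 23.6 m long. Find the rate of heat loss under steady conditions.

Cylindrical conduction, so R = ln(r₂/r₁)/(2πkL) per layer, in series:
R_stainless steel pipe wall = ln(184.8/180)/(2π×15.9×23.6) = 1.116×10^-5 K/W
R_cork board = ln(229.8/184.8)/(2π×0.0516×23.6) = 0.02848 K/W
R_extruded polystyrene = ln(248.8/229.8)/(2π×0.0297×23.6) = 0.01804 K/W
R_outer film = 1/(h_o·2πr_oL) = 1/(24.2×2π×0.2488×23.6) = 0.00112 K/W
R_total = 0.04765 K/W
Q = ΔT/R_total = 100/0.04765

Q ≈ 2100 W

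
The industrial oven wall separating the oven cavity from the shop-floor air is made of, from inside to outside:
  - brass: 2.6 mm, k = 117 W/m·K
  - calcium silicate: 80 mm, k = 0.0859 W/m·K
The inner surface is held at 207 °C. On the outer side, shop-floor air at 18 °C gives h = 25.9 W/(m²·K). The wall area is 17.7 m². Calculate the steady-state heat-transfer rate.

Q ≈ 3450 W

Treating each layer as a thermal resistance in series:
R_brass = L/(kA) = 0.0026/(117×17.7) = 1.255×10^-6 K/W
R_calcium silicate = L/(kA) = 0.08/(0.0859×17.7) = 0.05262 K/W
R_outer film = 1/(h_o·A) = 1/(25.9×17.7) = 0.002181 K/W
R_total = 0.0548 K/W
Q = ΔT / R_total = 189 / 0.0548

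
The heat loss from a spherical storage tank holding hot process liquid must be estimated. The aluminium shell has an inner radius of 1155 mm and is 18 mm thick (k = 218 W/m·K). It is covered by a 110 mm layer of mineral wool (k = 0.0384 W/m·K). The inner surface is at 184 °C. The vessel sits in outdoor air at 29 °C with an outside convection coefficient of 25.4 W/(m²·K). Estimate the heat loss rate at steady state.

For a spherical shell R = (1/r₁ − 1/r₂)/(4πk); film R = 1/(h·4πr²). In series:
R_aluminium shell = (1/1.155 − 1/1.173)/(4π×218) = 4.85×10^-6 K/W
R_mineral wool = (1/1.173 − 1/1.283)/(4π×0.0384) = 0.1515 K/W
R_outer film = 1/(h·4πr_o²) = 1/(25.4×4π×1.283²) = 0.001903 K/W
R_total = 0.1534 K/W
Q = ΔT/R_total = 155/0.1534

Q ≈ 1010 W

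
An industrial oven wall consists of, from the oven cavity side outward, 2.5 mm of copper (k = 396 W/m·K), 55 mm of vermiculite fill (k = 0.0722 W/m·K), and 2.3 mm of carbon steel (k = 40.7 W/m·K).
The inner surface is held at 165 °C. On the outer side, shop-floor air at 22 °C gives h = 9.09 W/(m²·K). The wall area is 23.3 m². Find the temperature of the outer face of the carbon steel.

Thermal resistances in series:
R_copper = L/(kA) = 0.0025/(396×23.3) = 2.709×10^-7 K/W
R_vermiculite fill = L/(kA) = 0.055/(0.0722×23.3) = 0.03269 K/W
R_carbon steel = L/(kA) = 0.0023/(40.7×23.3) = 2.425×10^-6 K/W
R_outer film = 1/(h_o·A) = 1/(9.09×23.3) = 0.004722 K/W
R_total = 0.03742 K/W;  Q = ΔT/R_total = 143/0.03742 = 3822 W
T_interface = T_inner − Q·ΣR(inner→interface) = 165 − 3820×0.0327

T ≈ 40 °C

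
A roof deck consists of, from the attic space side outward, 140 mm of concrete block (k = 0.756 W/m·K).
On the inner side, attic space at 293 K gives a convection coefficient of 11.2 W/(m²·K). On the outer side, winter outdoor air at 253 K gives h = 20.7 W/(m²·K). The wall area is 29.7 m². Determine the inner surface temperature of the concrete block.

Series thermal resistances:
R_inner film = 1/(h_i·A) = 1/(11.2×29.7) = 0.003006 K/W
R_concrete block = L/(kA) = 0.14/(0.756×29.7) = 0.006235 K/W
R_outer film = 1/(h_o·A) = 1/(20.7×29.7) = 0.001627 K/W
R_total = 0.01087 K/W;  Q = ΔT/R_total = 40/0.01087 = 3681 W
T_interface = T_inner − Q·ΣR(inner→interface) = 293 − 3680×0.003006

T ≈ 282 K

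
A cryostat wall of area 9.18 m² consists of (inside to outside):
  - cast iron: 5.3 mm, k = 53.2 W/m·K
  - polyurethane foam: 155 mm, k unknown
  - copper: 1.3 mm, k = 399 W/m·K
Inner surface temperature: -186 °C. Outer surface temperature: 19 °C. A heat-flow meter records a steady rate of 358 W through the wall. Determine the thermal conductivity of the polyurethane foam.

Series thermal resistances:
R_cast iron = L/(kA) = 0.0053/(53.2×9.18) = 1.085×10^-5 K/W
R_copper = L/(kA) = 0.0013/(399×9.18) = 3.549×10^-7 K/W
Sum of known resistances R_other = 1.121×10^-5 K/W
Total R = ΔT/Q = 205/358 = 0.5726 K/W
R_polyurethane foam = R_total − R_other = 0.5726 K/W
k = L/(R·A) = 0.155/(0.5726×9.18)

k ≈ 0.0295 W/(m·K)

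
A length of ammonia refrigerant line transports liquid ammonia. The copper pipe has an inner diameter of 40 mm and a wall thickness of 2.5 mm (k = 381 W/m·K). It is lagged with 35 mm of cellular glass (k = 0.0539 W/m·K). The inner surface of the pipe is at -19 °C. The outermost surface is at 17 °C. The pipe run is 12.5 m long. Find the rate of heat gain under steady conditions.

Q ≈ 162 W

Per-layer cylindrical resistances, series-summed:
R_copper pipe wall = ln(22.5/20)/(2π×381×12.5) = 3.936×10^-6 K/W
R_cellular glass = ln(57.5/22.5)/(2π×0.0539×12.5) = 0.2216 K/W
R_total = 0.2216 K/W
Q = ΔT/R_total = 36/0.2216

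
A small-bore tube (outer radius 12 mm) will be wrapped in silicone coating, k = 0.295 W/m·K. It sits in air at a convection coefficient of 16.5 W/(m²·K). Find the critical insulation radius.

r_cr ≈ 17.9 mm

For a cylinder r_cr = k/h = 0.295/16.5
r_cr = 17.9 mm; since the bare radius (12 mm) is below r_cr, adding a thin layer of insulation will *increase* heat loss.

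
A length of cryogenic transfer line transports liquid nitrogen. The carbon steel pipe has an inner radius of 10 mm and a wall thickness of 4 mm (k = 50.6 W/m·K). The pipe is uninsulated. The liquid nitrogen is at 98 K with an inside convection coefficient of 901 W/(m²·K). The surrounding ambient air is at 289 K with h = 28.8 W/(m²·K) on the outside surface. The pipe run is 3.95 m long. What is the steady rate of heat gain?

Q ≈ 1820 W

Radial resistances (cylindrical: R_cond = ln(r_o/r_i)/(2πkL), R_conv = 1/(h·2πrL)):
R_inner film = 1/(h_i·2πr₁L) = 1/(901×2π×0.01×3.95) = 0.004472 K/W
R_carbon steel pipe wall = ln(14/10)/(2π×50.6×3.95) = 2.679×10^-4 K/W
R_outer film = 1/(h_o·2πr_oL) = 1/(28.8×2π×0.014×3.95) = 0.09993 K/W
R_total = 0.1047 K/W
Q = ΔT/R_total = 191/0.1047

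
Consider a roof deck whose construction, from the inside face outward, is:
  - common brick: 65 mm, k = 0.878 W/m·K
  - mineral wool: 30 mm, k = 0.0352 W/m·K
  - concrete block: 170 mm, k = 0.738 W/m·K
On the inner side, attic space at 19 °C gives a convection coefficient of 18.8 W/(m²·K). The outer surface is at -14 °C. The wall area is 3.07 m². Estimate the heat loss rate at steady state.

Thermal resistances in series:
R_inner film = 1/(h_i·A) = 1/(18.8×3.07) = 0.01733 K/W
R_common brick = L/(kA) = 0.065/(0.878×3.07) = 0.02411 K/W
R_mineral wool = L/(kA) = 0.03/(0.0352×3.07) = 0.2776 K/W
R_concrete block = L/(kA) = 0.17/(0.738×3.07) = 0.07503 K/W
R_total = 0.3941 K/W
Q = ΔT / R_total = 33 / 0.3941

Q ≈ 83.7 W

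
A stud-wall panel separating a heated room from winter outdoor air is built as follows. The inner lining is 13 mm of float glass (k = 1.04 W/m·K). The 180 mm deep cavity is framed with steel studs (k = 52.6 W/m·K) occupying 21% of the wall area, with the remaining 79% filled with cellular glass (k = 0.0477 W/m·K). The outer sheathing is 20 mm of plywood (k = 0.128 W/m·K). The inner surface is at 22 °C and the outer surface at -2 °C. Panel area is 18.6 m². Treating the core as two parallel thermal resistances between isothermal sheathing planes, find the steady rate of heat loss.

Q ≈ 2410 W

Sheathing layers in series; stud and cavity paths in parallel between them.
R_inner = 0.013/(1.04×18.6) = 6.72×10^-4 K/W
R_stud  = 0.18/(52.6×0.21×18.6) = 8.761×10^-4 K/W
R_cav   = 0.18/(0.0477×0.79×18.6) = 0.2568 K/W
1/R_core = 1/R_stud + 1/R_cav → R_core = 8.731×10^-4 K/W
R_outer = 0.02/(0.128×18.6) = 0.008401 K/W
R_total = 0.009946 K/W
Q = ΔT/R_total = 24/0.009946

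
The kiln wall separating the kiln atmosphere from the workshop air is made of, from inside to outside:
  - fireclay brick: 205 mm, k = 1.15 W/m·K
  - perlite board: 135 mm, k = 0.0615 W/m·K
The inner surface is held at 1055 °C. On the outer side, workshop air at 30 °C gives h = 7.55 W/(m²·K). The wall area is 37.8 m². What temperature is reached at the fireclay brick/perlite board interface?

Series thermal resistances:
R_fireclay brick = L/(kA) = 0.205/(1.15×37.8) = 0.004716 K/W
R_perlite board = L/(kA) = 0.135/(0.0615×37.8) = 0.05807 K/W
R_outer film = 1/(h_o·A) = 1/(7.55×37.8) = 0.003504 K/W
R_total = 0.06629 K/W;  Q = ΔT/R_total = 1025/0.06629 = 15460 W
T_interface = T_inner − Q·ΣR(inner→interface) = 1055 − 15500×0.004716

T ≈ 982 °C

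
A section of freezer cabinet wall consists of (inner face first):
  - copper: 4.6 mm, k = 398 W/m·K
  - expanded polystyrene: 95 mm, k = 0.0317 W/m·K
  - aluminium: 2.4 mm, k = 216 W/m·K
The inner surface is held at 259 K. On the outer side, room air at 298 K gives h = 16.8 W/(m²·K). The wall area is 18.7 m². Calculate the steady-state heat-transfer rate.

Using the resistance-network approach (series):
R_copper = L/(kA) = 0.0046/(398×18.7) = 6.181×10^-7 K/W
R_expanded polystyrene = L/(kA) = 0.095/(0.0317×18.7) = 0.1603 K/W
R_aluminium = L/(kA) = 0.0024/(216×18.7) = 5.942×10^-7 K/W
R_outer film = 1/(h_o·A) = 1/(16.8×18.7) = 0.003183 K/W
R_total = 0.1634 K/W
Q = ΔT / R_total = 39 / 0.1634

Q ≈ 239 W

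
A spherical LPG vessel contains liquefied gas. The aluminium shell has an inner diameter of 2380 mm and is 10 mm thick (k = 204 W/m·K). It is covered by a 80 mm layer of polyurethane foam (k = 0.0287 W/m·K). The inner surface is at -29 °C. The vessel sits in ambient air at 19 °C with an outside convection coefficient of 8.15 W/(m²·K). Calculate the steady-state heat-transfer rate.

Each spherical layer contributes R = (1/r_i − 1/r_o)/(4πk):
R_aluminium shell = (1/1.19 − 1/1.2)/(4π×204) = 2.732×10^-6 K/W
R_polyurethane foam = (1/1.2 − 1/1.28)/(4π×0.0287) = 0.1444 K/W
R_outer film = 1/(h·4πr_o²) = 1/(8.15×4π×1.28²) = 0.00596 K/W
R_total = 0.1504 K/W
Q = ΔT/R_total = 48/0.1504

Q ≈ 319 W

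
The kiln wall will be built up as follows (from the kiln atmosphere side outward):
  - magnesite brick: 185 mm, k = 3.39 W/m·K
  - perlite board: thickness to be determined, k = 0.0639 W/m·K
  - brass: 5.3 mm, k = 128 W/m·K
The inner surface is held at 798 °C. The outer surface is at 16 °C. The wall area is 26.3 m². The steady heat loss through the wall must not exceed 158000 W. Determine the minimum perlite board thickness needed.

Using the resistance-network approach (series):
R_magnesite brick = L/(kA) = 0.185/(3.39×26.3) = 0.002075 K/W
R_brass = L/(kA) = 0.0053/(128×26.3) = 1.574×10^-6 K/W
Sum of the known resistances R_other = 0.002077 K/W
Required total resistance R_tot = ΔT/Q_allow = 782/158000 = 0.004949 K/W
R_perlite board = R_tot − R_other = 0.002873 K/W
L = R·k·A = 0.002873×0.0639×26.3

L ≈ 4.83 mm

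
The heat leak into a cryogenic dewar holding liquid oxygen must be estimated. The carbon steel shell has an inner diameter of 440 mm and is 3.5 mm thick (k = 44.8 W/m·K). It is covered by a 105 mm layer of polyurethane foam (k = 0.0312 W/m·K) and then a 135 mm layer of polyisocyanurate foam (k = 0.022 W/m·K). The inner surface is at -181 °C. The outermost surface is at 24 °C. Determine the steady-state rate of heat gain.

For a spherical shell R = (1/r₁ − 1/r₂)/(4πk); film R = 1/(h·4πr²). In series:
R_carbon steel shell = (1/0.22 − 1/0.2235)/(4π×44.8) = 1.264×10^-4 K/W
R_polyurethane foam = (1/0.2235 − 1/0.3285)/(4π×0.0312) = 3.648 K/W
R_polyisocyanurate foam = (1/0.3285 − 1/0.4635)/(4π×0.022) = 3.207 K/W
R_total = 6.855 K/W
Q = ΔT/R_total = 205/6.855

Q ≈ 29.9 W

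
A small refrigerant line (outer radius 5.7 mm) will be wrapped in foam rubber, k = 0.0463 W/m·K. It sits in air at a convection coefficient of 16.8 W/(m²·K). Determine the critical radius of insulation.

r_cr ≈ 2.76 mm

For a cylinder r_cr = k/h = 0.0463/16.8
r_cr = 2.76 mm; since the bare radius (5.7 mm) is above r_cr, any added insulation will reduce heat loss.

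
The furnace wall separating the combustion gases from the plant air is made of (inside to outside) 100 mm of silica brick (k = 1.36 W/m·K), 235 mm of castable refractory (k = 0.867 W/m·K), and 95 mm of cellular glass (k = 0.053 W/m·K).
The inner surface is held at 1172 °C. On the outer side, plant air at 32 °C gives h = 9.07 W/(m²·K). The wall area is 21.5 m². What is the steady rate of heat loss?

Q ≈ 10900 W

Treating each layer as a thermal resistance in series:
R_silica brick = L/(kA) = 0.1/(1.36×21.5) = 0.00342 K/W
R_castable refractory = L/(kA) = 0.235/(0.867×21.5) = 0.01261 K/W
R_cellular glass = L/(kA) = 0.095/(0.053×21.5) = 0.08337 K/W
R_outer film = 1/(h_o·A) = 1/(9.07×21.5) = 0.005128 K/W
R_total = 0.1045 K/W
Q = ΔT / R_total = 1140 / 0.1045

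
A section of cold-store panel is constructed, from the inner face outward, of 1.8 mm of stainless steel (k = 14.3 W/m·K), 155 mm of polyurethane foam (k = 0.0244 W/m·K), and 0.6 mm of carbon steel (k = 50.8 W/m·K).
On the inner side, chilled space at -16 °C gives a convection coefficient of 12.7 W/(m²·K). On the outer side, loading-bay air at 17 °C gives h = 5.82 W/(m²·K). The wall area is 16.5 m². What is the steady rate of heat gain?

Model the wall as resistances in series:
R_inner film = 1/(h_i·A) = 1/(12.7×16.5) = 0.004772 K/W
R_stainless steel = L/(kA) = 0.0018/(14.3×16.5) = 7.629×10^-6 K/W
R_polyurethane foam = L/(kA) = 0.155/(0.0244×16.5) = 0.385 K/W
R_carbon steel = L/(kA) = 0.0006/(50.8×16.5) = 7.158×10^-7 K/W
R_outer film = 1/(h_o·A) = 1/(5.82×16.5) = 0.01041 K/W
R_total = 0.4002 K/W
Q = ΔT / R_total = 33 / 0.4002

Q ≈ 82.5 W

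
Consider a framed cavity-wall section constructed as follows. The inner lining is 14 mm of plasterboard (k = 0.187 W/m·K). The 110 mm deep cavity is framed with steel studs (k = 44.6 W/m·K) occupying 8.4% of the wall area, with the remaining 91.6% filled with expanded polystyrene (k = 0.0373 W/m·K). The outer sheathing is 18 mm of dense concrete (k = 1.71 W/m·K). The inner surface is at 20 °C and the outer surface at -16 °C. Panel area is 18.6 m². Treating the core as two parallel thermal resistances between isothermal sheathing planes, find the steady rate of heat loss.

Q ≈ 5850 W

Sheathing layers in series; stud and cavity paths in parallel between them.
R_inner = 0.014/(0.187×18.6) = 0.004025 K/W
R_stud  = 0.11/(44.6×0.084×18.6) = 0.001579 K/W
R_cav   = 0.11/(0.0373×0.916×18.6) = 0.1731 K/W
1/R_core = 1/R_stud + 1/R_cav → R_core = 0.001564 K/W
R_outer = 0.018/(1.71×18.6) = 5.659×10^-4 K/W
R_total = 0.006155 K/W
Q = ΔT/R_total = 36/0.006155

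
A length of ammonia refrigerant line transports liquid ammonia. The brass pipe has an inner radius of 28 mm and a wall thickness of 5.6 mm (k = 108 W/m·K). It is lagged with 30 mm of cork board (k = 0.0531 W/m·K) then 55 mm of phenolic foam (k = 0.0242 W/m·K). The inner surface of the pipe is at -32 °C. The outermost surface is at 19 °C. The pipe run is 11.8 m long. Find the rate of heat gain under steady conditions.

Q ≈ 100 W

Treating each annulus and film as a series resistance:
R_brass pipe wall = ln(33.6/28)/(2π×108×11.8) = 2.277×10^-5 K/W
R_cork board = ln(63.6/33.6)/(2π×0.0531×11.8) = 0.1621 K/W
R_phenolic foam = ln(118.6/63.6)/(2π×0.0242×11.8) = 0.3473 K/W
R_total = 0.5094 K/W
Q = ΔT/R_total = 51/0.5094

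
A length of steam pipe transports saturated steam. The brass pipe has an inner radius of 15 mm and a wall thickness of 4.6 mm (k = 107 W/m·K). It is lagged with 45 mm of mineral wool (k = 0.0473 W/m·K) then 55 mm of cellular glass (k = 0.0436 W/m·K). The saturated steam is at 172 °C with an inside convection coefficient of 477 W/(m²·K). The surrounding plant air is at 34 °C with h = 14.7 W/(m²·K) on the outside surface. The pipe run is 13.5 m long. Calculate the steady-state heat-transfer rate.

Per-layer cylindrical resistances, series-summed:
R_inner film = 1/(h_i·2πr₁L) = 1/(477×2π×0.015×13.5) = 0.001648 K/W
R_brass pipe wall = ln(19.6/15)/(2π×107×13.5) = 2.947×10^-5 K/W
R_mineral wool = ln(64.6/19.6)/(2π×0.0473×13.5) = 0.2973 K/W
R_cellular glass = ln(119.6/64.6)/(2π×0.0436×13.5) = 0.1665 K/W
R_outer film = 1/(h_o·2πr_oL) = 1/(14.7×2π×0.1196×13.5) = 0.006706 K/W
R_total = 0.4722 K/W
Q = ΔT/R_total = 138/0.4722

Q ≈ 292 W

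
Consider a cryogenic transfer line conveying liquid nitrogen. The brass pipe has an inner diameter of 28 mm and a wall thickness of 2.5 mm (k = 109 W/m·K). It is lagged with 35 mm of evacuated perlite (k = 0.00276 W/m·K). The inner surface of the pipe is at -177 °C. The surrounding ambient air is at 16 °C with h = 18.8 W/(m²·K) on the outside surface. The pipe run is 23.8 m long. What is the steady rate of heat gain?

Radial resistances (cylindrical: R_cond = ln(r_o/r_i)/(2πkL), R_conv = 1/(h·2πrL)):
R_brass pipe wall = ln(16.5/14)/(2π×109×23.8) = 1.008×10^-5 K/W
R_evacuated perlite = ln(51.5/16.5)/(2π×0.00276×23.8) = 2.758 K/W
R_outer film = 1/(h_o·2πr_oL) = 1/(18.8×2π×0.0515×23.8) = 0.006907 K/W
R_total = 2.765 K/W
Q = ΔT/R_total = 193/2.765

Q ≈ 69.8 W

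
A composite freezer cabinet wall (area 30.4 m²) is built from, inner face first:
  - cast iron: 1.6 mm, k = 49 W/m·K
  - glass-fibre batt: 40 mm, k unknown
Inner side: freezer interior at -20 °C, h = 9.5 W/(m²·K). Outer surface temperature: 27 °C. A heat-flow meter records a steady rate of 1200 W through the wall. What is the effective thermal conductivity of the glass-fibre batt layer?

k ≈ 0.0369 W/(m·K)

Series thermal resistances:
R_inner film = 1/(h_i·A) = 1/(9.5×30.4) = 0.003463 K/W
R_cast iron = L/(kA) = 0.0016/(49×30.4) = 1.074×10^-6 K/W
Sum of known resistances R_other = 0.003464 K/W
Total R = ΔT/Q = 47/1200 = 0.03917 K/W
R_glass-fibre batt = R_total − R_other = 0.0357 K/W
k = L/(R·A) = 0.04/(0.0357×30.4)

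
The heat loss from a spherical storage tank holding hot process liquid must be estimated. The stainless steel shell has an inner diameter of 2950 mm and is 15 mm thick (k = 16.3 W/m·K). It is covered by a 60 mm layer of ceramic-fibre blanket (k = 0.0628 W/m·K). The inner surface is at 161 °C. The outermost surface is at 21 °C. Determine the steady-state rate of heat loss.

Each spherical layer contributes R = (1/r_i − 1/r_o)/(4πk):
R_stainless steel shell = (1/1.475 − 1/1.49)/(4π×16.3) = 3.332×10^-5 K/W
R_ceramic-fibre blanket = (1/1.49 − 1/1.55)/(4π×0.0628) = 0.03292 K/W
R_total = 0.03295 K/W
Q = ΔT/R_total = 140/0.03295

Q ≈ 4250 W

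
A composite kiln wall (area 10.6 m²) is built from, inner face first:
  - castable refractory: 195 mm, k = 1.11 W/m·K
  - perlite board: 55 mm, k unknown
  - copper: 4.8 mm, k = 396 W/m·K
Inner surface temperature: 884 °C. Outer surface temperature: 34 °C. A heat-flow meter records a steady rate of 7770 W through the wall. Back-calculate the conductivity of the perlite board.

k ≈ 0.0559 W/(m·K)

Model the wall as resistances in series:
R_castable refractory = L/(kA) = 0.195/(1.11×10.6) = 0.01657 K/W
R_copper = L/(kA) = 0.0048/(396×10.6) = 1.144×10^-6 K/W
Sum of known resistances R_other = 0.01657 K/W
Total R = ΔT/Q = 850/7770 = 0.1094 K/W
R_perlite board = R_total − R_other = 0.09282 K/W
k = L/(R·A) = 0.055/(0.09282×10.6)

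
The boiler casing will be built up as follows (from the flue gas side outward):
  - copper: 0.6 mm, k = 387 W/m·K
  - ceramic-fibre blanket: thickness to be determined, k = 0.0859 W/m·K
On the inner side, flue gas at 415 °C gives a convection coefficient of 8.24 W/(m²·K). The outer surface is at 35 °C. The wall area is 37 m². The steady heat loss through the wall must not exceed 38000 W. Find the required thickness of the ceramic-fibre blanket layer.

L ≈ 21.4 mm

Thermal resistances in series:
R_inner film = 1/(h_i·A) = 1/(8.24×37) = 0.00328 K/W
R_copper = L/(kA) = 0.0006/(387×37) = 4.19×10^-8 K/W
Sum of the known resistances R_other = 0.00328 K/W
Required total resistance R_tot = ΔT/Q_allow = 380/38000 = 0.01 K/W
R_ceramic-fibre blanket = R_tot − R_other = 0.00672 K/W
L = R·k·A = 0.00672×0.0859×37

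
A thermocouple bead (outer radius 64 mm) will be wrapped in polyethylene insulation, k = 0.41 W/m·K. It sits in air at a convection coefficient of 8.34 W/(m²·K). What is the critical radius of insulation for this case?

r_cr ≈ 98.3 mm

For a sphere r_cr = 2k/h = 2×0.41/8.34
r_cr = 98.3 mm; since the bare radius (64 mm) is below r_cr, adding a thin layer of insulation will *increase* heat loss.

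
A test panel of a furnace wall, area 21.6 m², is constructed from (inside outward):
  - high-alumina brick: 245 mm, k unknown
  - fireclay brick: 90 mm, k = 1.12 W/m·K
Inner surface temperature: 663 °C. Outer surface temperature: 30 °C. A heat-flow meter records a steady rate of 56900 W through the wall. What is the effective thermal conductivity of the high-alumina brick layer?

Using the resistance-network approach (series):
R_fireclay brick = L/(kA) = 0.09/(1.12×21.6) = 0.00372 K/W
Sum of known resistances R_other = 0.00372 K/W
Total R = ΔT/Q = 633/56900 = 0.01112 K/W
R_high-alumina brick = R_total − R_other = 0.007405 K/W
k = L/(R·A) = 0.245/(0.007405×21.6)

k ≈ 1.53 W/(m·K)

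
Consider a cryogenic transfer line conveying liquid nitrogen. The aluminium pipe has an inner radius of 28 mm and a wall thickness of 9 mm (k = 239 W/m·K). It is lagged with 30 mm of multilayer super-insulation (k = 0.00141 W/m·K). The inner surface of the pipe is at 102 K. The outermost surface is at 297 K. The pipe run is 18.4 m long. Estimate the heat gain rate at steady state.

Q ≈ 53.5 W

Per-layer cylindrical resistances, series-summed:
R_aluminium pipe wall = ln(37/28)/(2π×239×18.4) = 1.009×10^-5 K/W
R_multilayer super-insulation = ln(67/37)/(2π×0.00141×18.4) = 3.643 K/W
R_total = 3.643 K/W
Q = ΔT/R_total = 195/3.643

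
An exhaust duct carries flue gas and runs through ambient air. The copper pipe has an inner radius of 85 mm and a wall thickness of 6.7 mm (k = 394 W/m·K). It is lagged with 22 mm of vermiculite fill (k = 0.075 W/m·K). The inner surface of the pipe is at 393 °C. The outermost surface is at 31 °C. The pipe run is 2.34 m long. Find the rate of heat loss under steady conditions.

Radial resistances (cylindrical: R_cond = ln(r_o/r_i)/(2πkL), R_conv = 1/(h·2πrL)):
R_copper pipe wall = ln(91.7/85)/(2π×394×2.34) = 1.31×10^-5 K/W
R_vermiculite fill = ln(113.7/91.7)/(2π×0.075×2.34) = 0.195 K/W
R_total = 0.195 K/W
Q = ΔT/R_total = 362/0.195

Q ≈ 1860 W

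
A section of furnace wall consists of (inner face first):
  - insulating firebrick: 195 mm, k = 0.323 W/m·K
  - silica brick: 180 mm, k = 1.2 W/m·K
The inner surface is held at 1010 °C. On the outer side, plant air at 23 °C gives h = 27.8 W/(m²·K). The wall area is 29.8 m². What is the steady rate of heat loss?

Series thermal resistances:
R_insulating firebrick = L/(kA) = 0.195/(0.323×29.8) = 0.02026 K/W
R_silica brick = L/(kA) = 0.18/(1.2×29.8) = 0.005034 K/W
R_outer film = 1/(h_o·A) = 1/(27.8×29.8) = 0.001207 K/W
R_total = 0.0265 K/W
Q = ΔT / R_total = 987 / 0.0265

Q ≈ 37200 W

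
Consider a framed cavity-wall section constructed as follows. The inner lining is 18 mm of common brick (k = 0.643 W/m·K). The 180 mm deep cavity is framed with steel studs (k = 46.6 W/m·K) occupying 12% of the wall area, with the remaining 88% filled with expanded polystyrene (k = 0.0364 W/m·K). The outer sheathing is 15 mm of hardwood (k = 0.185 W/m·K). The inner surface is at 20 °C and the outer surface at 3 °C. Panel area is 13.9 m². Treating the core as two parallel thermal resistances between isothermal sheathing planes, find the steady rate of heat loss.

Q ≈ 1670 W

Sheathing layers in series; stud and cavity paths in parallel between them.
R_inner = 0.018/(0.643×13.9) = 0.002014 K/W
R_stud  = 0.18/(46.6×0.12×13.9) = 0.002316 K/W
R_cav   = 0.18/(0.0364×0.88×13.9) = 0.4043 K/W
1/R_core = 1/R_stud + 1/R_cav → R_core = 0.002303 K/W
R_outer = 0.015/(0.185×13.9) = 0.005833 K/W
R_total = 0.01015 K/W
Q = ΔT/R_total = 17/0.01015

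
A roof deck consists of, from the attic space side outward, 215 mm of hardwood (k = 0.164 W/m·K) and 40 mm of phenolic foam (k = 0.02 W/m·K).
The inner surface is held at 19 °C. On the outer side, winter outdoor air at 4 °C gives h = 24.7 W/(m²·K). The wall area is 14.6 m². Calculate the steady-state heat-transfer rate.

Using the resistance-network approach (series):
R_hardwood = L/(kA) = 0.215/(0.164×14.6) = 0.08979 K/W
R_phenolic foam = L/(kA) = 0.04/(0.02×14.6) = 0.137 K/W
R_outer film = 1/(h_o·A) = 1/(24.7×14.6) = 0.002773 K/W
R_total = 0.2296 K/W
Q = ΔT / R_total = 15 / 0.2296

Q ≈ 65.3 W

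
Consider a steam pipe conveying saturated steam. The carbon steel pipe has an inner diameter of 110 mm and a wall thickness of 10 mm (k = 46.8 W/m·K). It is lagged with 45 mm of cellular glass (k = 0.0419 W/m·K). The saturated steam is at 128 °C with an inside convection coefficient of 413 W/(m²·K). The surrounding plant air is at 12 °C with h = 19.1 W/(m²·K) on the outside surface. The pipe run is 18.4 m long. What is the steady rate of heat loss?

Per-layer cylindrical resistances, series-summed:
R_inner film = 1/(h_i·2πr₁L) = 1/(413×2π×0.055×18.4) = 3.808×10^-4 K/W
R_carbon steel pipe wall = ln(65/55)/(2π×46.8×18.4) = 3.088×10^-5 K/W
R_cellular glass = ln(110/65)/(2π×0.0419×18.4) = 0.1086 K/W
R_outer film = 1/(h_o·2πr_oL) = 1/(19.1×2π×0.11×18.4) = 0.004117 K/W
R_total = 0.1131 K/W
Q = ΔT/R_total = 116/0.1131

Q ≈ 1030 W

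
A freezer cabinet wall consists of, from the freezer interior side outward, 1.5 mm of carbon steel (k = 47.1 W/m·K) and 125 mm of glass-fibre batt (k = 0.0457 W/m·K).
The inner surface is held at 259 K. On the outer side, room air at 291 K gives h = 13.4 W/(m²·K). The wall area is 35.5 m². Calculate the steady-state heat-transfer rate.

Using the resistance-network approach (series):
R_carbon steel = L/(kA) = 0.0015/(47.1×35.5) = 8.971×10^-7 K/W
R_glass-fibre batt = L/(kA) = 0.125/(0.0457×35.5) = 0.07705 K/W
R_outer film = 1/(h_o·A) = 1/(13.4×35.5) = 0.002102 K/W
R_total = 0.07915 K/W
Q = ΔT / R_total = 32 / 0.07915

Q ≈ 404 W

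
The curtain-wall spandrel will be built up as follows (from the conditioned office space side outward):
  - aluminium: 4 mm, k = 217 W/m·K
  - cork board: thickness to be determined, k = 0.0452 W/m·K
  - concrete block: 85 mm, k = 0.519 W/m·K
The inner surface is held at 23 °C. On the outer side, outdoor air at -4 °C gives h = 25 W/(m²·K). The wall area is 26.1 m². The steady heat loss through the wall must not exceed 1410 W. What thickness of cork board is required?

L ≈ 13.4 mm

Thermal resistances in series:
R_aluminium = L/(kA) = 0.004/(217×26.1) = 7.063×10^-7 K/W
R_concrete block = L/(kA) = 0.085/(0.519×26.1) = 0.006275 K/W
R_outer film = 1/(h_o·A) = 1/(25×26.1) = 0.001533 K/W
Sum of the known resistances R_other = 0.007808 K/W
Required total resistance R_tot = ΔT/Q_allow = 27/1410 = 0.01915 K/W
R_cork board = R_tot − R_other = 0.01134 K/W
L = R·k·A = 0.01134×0.0452×26.1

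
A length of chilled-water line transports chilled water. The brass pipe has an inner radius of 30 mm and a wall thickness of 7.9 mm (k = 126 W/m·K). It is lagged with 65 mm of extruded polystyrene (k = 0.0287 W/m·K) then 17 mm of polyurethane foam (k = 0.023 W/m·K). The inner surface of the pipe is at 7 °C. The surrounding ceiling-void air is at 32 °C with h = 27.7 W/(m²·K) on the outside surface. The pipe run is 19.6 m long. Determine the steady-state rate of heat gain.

Q ≈ 73.7 W

Cylindrical conduction, so R = ln(r₂/r₁)/(2πkL) per layer, in series:
R_brass pipe wall = ln(37.9/30)/(2π×126×19.6) = 1.506×10^-5 K/W
R_extruded polystyrene = ln(102.9/37.9)/(2π×0.0287×19.6) = 0.2826 K/W
R_polyurethane foam = ln(119.9/102.9)/(2π×0.023×19.6) = 0.05398 K/W
R_outer film = 1/(h_o·2πr_oL) = 1/(27.7×2π×0.1199×19.6) = 0.002445 K/W
R_total = 0.339 K/W
Q = ΔT/R_total = 25/0.339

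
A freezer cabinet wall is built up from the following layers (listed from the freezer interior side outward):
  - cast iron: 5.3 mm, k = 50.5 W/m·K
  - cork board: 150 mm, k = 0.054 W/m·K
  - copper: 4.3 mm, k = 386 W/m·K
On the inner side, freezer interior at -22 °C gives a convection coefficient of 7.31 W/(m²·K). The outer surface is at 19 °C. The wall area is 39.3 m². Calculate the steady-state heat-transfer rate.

Q ≈ 553 W

Using the resistance-network approach (series):
R_inner film = 1/(h_i·A) = 1/(7.31×39.3) = 0.003481 K/W
R_cast iron = L/(kA) = 0.0053/(50.5×39.3) = 2.67×10^-6 K/W
R_cork board = L/(kA) = 0.15/(0.054×39.3) = 0.07068 K/W
R_copper = L/(kA) = 0.0043/(386×39.3) = 2.835×10^-7 K/W
R_total = 0.07417 K/W
Q = ΔT / R_total = 41 / 0.07417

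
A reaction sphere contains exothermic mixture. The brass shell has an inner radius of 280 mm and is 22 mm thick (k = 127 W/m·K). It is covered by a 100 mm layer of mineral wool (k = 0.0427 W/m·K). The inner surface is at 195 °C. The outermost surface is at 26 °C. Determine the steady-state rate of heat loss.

Radial (spherical) resistances in series:
R_brass shell = (1/0.28 − 1/0.302)/(4π×127) = 1.63×10^-4 K/W
R_mineral wool = (1/0.302 − 1/0.402)/(4π×0.0427) = 1.535 K/W
R_total = 1.535 K/W
Q = ΔT/R_total = 169/1.535

Q ≈ 110 W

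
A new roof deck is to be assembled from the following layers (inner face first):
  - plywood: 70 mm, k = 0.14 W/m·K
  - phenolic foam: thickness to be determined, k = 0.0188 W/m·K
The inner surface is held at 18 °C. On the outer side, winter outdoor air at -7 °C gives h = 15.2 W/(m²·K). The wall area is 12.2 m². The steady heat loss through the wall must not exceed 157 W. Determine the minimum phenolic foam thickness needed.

Thermal resistances in series:
R_plywood = L/(kA) = 0.07/(0.14×12.2) = 0.04098 K/W
R_outer film = 1/(h_o·A) = 1/(15.2×12.2) = 0.005393 K/W
Sum of the known resistances R_other = 0.04638 K/W
Required total resistance R_tot = ΔT/Q_allow = 25/157 = 0.1592 K/W
R_phenolic foam = R_tot − R_other = 0.1129 K/W
L = R·k·A = 0.1129×0.0188×12.2

L ≈ 25.9 mm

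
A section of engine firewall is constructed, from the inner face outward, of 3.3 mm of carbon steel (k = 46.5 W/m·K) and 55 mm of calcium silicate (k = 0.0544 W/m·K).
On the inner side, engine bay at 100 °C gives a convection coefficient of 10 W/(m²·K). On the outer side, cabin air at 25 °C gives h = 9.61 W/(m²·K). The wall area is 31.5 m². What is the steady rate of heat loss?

Using the resistance-network approach (series):
R_inner film = 1/(h_i·A) = 1/(10×31.5) = 0.003175 K/W
R_carbon steel = L/(kA) = 0.0033/(46.5×31.5) = 2.253×10^-6 K/W
R_calcium silicate = L/(kA) = 0.055/(0.0544×31.5) = 0.0321 K/W
R_outer film = 1/(h_o·A) = 1/(9.61×31.5) = 0.003303 K/W
R_total = 0.03858 K/W
Q = ΔT / R_total = 75 / 0.03858

Q ≈ 1940 W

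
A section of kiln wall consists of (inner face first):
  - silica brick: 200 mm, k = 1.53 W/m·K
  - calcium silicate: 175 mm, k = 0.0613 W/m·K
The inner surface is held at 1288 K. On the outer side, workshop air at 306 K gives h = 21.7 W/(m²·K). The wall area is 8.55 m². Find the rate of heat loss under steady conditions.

Thermal resistances in series:
R_silica brick = L/(kA) = 0.2/(1.53×8.55) = 0.01529 K/W
R_calcium silicate = L/(kA) = 0.175/(0.0613×8.55) = 0.3339 K/W
R_outer film = 1/(h_o·A) = 1/(21.7×8.55) = 0.00539 K/W
R_total = 0.3546 K/W
Q = ΔT / R_total = 982 / 0.3546

Q ≈ 2770 W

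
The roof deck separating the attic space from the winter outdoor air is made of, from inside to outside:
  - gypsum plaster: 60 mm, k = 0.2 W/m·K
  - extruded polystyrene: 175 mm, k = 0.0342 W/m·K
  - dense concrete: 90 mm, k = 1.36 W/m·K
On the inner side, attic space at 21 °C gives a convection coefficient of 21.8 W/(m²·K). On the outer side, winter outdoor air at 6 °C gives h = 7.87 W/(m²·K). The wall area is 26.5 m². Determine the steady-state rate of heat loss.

Q ≈ 70.3 W

Series thermal resistances:
R_inner film = 1/(h_i·A) = 1/(21.8×26.5) = 0.001731 K/W
R_gypsum plaster = L/(kA) = 0.06/(0.2×26.5) = 0.01132 K/W
R_extruded polystyrene = L/(kA) = 0.175/(0.0342×26.5) = 0.1931 K/W
R_dense concrete = L/(kA) = 0.09/(1.36×26.5) = 0.002497 K/W
R_outer film = 1/(h_o·A) = 1/(7.87×26.5) = 0.004795 K/W
R_total = 0.2134 K/W
Q = ΔT / R_total = 15 / 0.2134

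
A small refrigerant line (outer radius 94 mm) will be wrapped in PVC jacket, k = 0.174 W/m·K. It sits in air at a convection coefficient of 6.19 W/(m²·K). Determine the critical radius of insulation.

r_cr ≈ 28.1 mm

For a cylinder r_cr = k/h = 0.174/6.19
r_cr = 28.1 mm; since the bare radius (94 mm) is above r_cr, any added insulation will reduce heat loss.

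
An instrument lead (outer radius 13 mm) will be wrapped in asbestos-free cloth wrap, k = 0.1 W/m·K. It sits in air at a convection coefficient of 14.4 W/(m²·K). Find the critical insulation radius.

For a cylinder r_cr = k/h = 0.1/14.4
r_cr = 6.94 mm; since the bare radius (13 mm) is above r_cr, any added insulation will reduce heat loss.

r_cr ≈ 6.94 mm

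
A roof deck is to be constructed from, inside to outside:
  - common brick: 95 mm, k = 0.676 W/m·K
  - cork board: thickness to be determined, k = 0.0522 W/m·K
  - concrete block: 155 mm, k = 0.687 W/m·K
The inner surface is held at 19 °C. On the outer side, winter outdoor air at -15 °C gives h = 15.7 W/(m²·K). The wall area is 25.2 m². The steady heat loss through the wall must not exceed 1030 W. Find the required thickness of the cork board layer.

Series thermal resistances:
R_common brick = L/(kA) = 0.095/(0.676×25.2) = 0.005577 K/W
R_concrete block = L/(kA) = 0.155/(0.687×25.2) = 0.008953 K/W
R_outer film = 1/(h_o·A) = 1/(15.7×25.2) = 0.002528 K/W
Sum of the known resistances R_other = 0.01706 K/W
Required total resistance R_tot = ΔT/Q_allow = 34/1030 = 0.03301 K/W
R_cork board = R_tot − R_other = 0.01595 K/W
L = R·k·A = 0.01595×0.0522×25.2

L ≈ 21 mm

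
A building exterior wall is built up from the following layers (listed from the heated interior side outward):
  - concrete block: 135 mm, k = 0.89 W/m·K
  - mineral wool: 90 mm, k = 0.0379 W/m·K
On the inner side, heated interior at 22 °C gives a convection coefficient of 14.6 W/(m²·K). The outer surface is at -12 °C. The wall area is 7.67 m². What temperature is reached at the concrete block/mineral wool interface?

Series thermal resistances:
R_inner film = 1/(h_i·A) = 1/(14.6×7.67) = 0.00893 K/W
R_concrete block = L/(kA) = 0.135/(0.89×7.67) = 0.01978 K/W
R_mineral wool = L/(kA) = 0.09/(0.0379×7.67) = 0.3096 K/W
R_total = 0.3383 K/W;  Q = ΔT/R_total = 34/0.3383 = 100.5 W
T_interface = T_inner − Q·ΣR(inner→interface) = 22 − 100×0.02871

T ≈ 19.1 °C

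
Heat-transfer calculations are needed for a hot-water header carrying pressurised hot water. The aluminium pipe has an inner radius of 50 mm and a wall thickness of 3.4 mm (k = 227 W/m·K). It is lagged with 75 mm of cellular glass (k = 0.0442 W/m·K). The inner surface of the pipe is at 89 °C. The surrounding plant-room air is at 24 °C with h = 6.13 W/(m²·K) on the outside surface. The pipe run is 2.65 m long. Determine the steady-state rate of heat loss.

Q ≈ 51.2 W

Treating each annulus and film as a series resistance:
R_aluminium pipe wall = ln(53.4/50)/(2π×227×2.65) = 1.741×10^-5 K/W
R_cellular glass = ln(128.4/53.4)/(2π×0.0442×2.65) = 1.192 K/W
R_outer film = 1/(h_o·2πr_oL) = 1/(6.13×2π×0.1284×2.65) = 0.0763 K/W
R_total = 1.268 K/W
Q = ΔT/R_total = 65/1.268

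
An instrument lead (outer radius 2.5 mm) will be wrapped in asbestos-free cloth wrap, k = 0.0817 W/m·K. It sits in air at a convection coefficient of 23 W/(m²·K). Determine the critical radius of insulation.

r_cr ≈ 3.55 mm

For a cylinder r_cr = k/h = 0.0817/23
r_cr = 3.55 mm; since the bare radius (2.5 mm) is below r_cr, adding a thin layer of insulation will *increase* heat loss.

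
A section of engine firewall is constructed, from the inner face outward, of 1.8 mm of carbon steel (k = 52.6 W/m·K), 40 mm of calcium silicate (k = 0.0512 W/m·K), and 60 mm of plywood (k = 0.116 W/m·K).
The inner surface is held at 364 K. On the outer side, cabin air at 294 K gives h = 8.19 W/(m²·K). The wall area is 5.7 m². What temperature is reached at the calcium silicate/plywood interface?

Thermal resistances in series:
R_carbon steel = L/(kA) = 0.0018/(52.6×5.7) = 6.004×10^-6 K/W
R_calcium silicate = L/(kA) = 0.04/(0.0512×5.7) = 0.1371 K/W
R_plywood = L/(kA) = 0.06/(0.116×5.7) = 0.09074 K/W
R_outer film = 1/(h_o·A) = 1/(8.19×5.7) = 0.02142 K/W
R_total = 0.2492 K/W;  Q = ΔT/R_total = 70/0.2492 = 280.9 W
T_interface = T_inner − Q·ΣR(inner→interface) = 364 − 281×0.1371

T ≈ 326 K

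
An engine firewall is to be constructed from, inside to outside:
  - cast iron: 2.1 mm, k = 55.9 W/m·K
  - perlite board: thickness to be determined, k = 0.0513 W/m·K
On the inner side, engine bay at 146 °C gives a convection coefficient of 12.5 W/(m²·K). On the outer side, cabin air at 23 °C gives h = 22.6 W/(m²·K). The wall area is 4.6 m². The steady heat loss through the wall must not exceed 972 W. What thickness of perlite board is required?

L ≈ 23.5 mm

Using the resistance-network approach (series):
R_inner film = 1/(h_i·A) = 1/(12.5×4.6) = 0.01739 K/W
R_cast iron = L/(kA) = 0.0021/(55.9×4.6) = 8.167×10^-6 K/W
R_outer film = 1/(h_o·A) = 1/(22.6×4.6) = 0.009619 K/W
Sum of the known resistances R_other = 0.02702 K/W
Required total resistance R_tot = ΔT/Q_allow = 123/972 = 0.1265 K/W
R_perlite board = R_tot − R_other = 0.09952 K/W
L = R·k·A = 0.09952×0.0513×4.6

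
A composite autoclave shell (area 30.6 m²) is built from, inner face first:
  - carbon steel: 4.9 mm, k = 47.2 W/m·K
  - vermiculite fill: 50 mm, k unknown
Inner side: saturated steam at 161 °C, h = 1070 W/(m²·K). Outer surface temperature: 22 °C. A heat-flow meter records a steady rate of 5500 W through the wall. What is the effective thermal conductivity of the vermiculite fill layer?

Model the wall as resistances in series:
R_inner film = 1/(h_i·A) = 1/(1070×30.6) = 3.054×10^-5 K/W
R_carbon steel = L/(kA) = 0.0049/(47.2×30.6) = 3.393×10^-6 K/W
Sum of known resistances R_other = 3.393×10^-5 K/W
Total R = ΔT/Q = 139/5500 = 0.02527 K/W
R_vermiculite fill = R_total − R_other = 0.02524 K/W
k = L/(R·A) = 0.05/(0.02524×30.6)

k ≈ 0.0647 W/(m·K)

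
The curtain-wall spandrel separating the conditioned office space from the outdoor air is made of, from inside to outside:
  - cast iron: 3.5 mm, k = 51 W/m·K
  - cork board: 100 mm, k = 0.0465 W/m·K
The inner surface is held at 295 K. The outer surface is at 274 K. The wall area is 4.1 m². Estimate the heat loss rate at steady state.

Q ≈ 40 W

Using the resistance-network approach (series):
R_cast iron = L/(kA) = 0.0035/(51×4.1) = 1.674×10^-5 K/W
R_cork board = L/(kA) = 0.1/(0.0465×4.1) = 0.5245 K/W
R_total = 0.5245 K/W
Q = ΔT / R_total = 21 / 0.5245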